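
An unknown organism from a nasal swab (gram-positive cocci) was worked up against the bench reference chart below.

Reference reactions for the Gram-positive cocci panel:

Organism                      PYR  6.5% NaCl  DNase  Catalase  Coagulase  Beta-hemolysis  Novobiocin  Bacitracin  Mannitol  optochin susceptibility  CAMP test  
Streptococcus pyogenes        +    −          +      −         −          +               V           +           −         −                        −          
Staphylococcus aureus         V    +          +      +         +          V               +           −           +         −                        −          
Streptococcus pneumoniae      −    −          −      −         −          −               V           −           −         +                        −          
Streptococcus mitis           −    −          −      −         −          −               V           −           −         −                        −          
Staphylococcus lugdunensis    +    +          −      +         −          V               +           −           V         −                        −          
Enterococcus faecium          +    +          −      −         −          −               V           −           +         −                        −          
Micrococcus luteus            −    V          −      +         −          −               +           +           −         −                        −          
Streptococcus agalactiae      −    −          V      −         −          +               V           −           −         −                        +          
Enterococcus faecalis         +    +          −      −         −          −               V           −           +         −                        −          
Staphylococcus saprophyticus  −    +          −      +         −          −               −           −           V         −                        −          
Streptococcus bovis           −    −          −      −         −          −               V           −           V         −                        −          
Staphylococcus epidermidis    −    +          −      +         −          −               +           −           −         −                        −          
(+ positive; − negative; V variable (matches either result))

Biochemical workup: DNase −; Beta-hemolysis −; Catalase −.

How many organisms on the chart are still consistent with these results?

5

Beta-hemolysis −: excludes Streptococcus pyogenes, Streptococcus agalactiae — 10 left.
Catalase −: excludes 5 organisms — 5 left.
DNase −: all 5 remaining candidates are consistent.
Still consistent: Enterococcus faecalis, Enterococcus faecium, Streptococcus bovis, Streptococcus mitis, Streptococcus pneumoniae.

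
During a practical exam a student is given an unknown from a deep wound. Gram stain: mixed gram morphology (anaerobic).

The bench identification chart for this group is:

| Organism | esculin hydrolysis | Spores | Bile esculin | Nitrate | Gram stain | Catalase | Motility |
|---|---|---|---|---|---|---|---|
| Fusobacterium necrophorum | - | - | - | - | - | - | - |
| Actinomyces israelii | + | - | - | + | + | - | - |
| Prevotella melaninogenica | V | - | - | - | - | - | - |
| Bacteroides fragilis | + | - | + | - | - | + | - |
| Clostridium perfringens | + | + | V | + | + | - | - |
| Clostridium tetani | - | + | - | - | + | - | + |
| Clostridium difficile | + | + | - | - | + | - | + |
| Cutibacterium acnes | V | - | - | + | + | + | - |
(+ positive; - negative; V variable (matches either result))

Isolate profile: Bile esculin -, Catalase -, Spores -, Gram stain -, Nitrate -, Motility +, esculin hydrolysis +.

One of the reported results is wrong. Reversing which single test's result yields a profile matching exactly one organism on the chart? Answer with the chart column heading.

As reported, no row in the chart matches all 7 reactions.
Reversing esculin hydrolysis → still no organism matches.
Reversing Gram stain → still no organism matches.
Reversing Nitrate → still no organism matches.
Reversing Bile esculin → still no organism matches.
Reversing Motility (to -) → unique match: Prevotella melaninogenica.
Reversing Catalase → still no organism matches.
Reversing Spores → still no organism matches.

Motility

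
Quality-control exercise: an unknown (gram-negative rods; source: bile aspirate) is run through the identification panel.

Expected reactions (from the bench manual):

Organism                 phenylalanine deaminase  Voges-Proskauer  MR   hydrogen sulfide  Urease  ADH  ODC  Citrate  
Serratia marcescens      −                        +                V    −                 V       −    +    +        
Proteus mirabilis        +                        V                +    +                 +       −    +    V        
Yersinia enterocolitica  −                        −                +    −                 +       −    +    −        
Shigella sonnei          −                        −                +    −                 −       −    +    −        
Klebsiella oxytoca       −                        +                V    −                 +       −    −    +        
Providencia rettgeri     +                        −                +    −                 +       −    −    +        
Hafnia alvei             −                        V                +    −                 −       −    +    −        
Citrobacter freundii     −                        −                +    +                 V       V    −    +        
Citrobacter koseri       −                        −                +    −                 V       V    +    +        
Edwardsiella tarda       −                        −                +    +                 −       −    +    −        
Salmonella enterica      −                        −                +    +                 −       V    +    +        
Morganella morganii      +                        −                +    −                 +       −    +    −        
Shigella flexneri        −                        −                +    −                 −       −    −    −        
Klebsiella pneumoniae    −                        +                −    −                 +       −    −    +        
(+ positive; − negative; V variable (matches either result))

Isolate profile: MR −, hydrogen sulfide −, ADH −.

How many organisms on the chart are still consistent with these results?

3

MR −: excludes 11 organisms — 3 left.
ADH −: all 3 remaining candidates are consistent.
hydrogen sulfide −: all 3 remaining candidates are consistent.
Still consistent: Klebsiella oxytoca, Klebsiella pneumoniae, Serratia marcescens.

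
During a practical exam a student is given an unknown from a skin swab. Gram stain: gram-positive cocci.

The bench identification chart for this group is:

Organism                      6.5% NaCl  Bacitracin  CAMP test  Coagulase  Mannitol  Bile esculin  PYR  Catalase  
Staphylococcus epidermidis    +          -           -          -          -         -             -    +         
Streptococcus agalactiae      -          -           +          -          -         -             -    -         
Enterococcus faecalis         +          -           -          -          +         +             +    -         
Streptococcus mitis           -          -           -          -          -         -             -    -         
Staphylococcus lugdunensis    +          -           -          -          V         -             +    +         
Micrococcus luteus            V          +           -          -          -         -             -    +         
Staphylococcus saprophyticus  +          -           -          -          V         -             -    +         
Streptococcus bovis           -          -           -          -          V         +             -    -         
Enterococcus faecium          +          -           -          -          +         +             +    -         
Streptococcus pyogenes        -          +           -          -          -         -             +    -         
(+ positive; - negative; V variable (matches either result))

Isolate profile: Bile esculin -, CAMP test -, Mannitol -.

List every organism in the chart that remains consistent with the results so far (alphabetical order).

Bile esculin -: excludes Enterococcus faecalis, Streptococcus bovis, Enterococcus faecium — 7 left.
Mannitol -: all 7 remaining candidates are consistent.
CAMP test -: excludes Streptococcus agalactiae — 6 left.

Micrococcus luteus, Staphylococcus epidermidis, Staphylococcus lugdunensis, Staphylococcus saprophyticus, Streptococcus mitis, Streptococcus pyogenes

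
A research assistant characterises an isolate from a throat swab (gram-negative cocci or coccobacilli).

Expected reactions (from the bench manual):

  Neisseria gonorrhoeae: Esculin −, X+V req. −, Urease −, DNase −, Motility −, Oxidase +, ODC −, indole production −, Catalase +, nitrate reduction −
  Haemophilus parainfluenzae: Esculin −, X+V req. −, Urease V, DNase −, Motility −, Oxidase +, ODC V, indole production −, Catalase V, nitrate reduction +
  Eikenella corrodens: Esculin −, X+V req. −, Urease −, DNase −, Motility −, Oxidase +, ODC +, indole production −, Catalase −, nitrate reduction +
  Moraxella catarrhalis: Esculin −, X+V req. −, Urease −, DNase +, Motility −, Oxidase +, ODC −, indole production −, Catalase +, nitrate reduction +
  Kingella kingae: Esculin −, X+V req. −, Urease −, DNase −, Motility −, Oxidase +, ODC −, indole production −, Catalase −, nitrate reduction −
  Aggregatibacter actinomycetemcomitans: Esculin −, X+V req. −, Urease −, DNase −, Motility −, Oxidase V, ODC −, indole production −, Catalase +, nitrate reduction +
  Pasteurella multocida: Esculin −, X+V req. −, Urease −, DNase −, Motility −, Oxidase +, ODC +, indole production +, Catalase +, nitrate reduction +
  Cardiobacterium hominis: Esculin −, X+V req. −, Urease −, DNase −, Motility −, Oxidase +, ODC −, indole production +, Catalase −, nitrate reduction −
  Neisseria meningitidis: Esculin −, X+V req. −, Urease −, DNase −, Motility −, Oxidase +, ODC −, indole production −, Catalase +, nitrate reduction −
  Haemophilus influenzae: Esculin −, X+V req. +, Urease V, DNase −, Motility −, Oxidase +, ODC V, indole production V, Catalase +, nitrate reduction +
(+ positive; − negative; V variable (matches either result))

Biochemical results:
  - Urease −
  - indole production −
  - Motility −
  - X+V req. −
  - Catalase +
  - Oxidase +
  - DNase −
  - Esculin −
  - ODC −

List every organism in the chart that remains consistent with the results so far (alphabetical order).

Aggregatibacter actinomycetemcomitans, Haemophilus parainfluenzae, Neisseria gonorrhoeae, Neisseria meningitidis

Urease −: all 10 remaining candidates are consistent.
Esculin −: all 10 remaining candidates are consistent.
Catalase +: excludes Eikenella corrodens, Kingella kingae, Cardiobacterium hominis — 7 left.
indole production −: excludes Pasteurella multocida — 6 left.
DNase −: excludes Moraxella catarrhalis — 5 left.
ODC −: all 5 remaining candidates are consistent.
Motility −: all 5 remaining candidates are consistent.
Oxidase +: all 5 remaining candidates are consistent.
X+V req. −: excludes Haemophilus influenzae — 4 left.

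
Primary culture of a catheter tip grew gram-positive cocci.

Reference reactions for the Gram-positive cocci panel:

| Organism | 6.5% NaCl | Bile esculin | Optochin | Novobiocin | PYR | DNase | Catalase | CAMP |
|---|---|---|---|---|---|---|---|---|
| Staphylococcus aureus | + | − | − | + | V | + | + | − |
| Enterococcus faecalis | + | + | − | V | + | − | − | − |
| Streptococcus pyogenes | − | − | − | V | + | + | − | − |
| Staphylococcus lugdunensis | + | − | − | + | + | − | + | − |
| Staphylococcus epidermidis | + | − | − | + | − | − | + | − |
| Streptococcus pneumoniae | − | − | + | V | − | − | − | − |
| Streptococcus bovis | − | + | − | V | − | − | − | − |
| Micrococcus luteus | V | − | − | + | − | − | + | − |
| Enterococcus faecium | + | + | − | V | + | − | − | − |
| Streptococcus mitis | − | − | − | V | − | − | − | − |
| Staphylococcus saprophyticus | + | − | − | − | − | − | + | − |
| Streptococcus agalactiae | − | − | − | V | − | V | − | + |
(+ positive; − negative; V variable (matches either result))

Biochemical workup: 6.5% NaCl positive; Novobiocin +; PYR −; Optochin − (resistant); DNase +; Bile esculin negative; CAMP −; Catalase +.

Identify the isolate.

Staphylococcus aureus

DNase +: excludes 9 organisms — 3 left.
CAMP −: excludes Streptococcus agalactiae — 2 left.
PYR −: excludes Streptococcus pyogenes — 1 left.
Catalase +: the one remaining candidate is consistent.
Optochin −: the one remaining candidate is consistent.
Novobiocin +: the one remaining candidate is consistent.
6.5% NaCl +: the one remaining candidate is consistent.
Bile esculin −: the one remaining candidate is consistent.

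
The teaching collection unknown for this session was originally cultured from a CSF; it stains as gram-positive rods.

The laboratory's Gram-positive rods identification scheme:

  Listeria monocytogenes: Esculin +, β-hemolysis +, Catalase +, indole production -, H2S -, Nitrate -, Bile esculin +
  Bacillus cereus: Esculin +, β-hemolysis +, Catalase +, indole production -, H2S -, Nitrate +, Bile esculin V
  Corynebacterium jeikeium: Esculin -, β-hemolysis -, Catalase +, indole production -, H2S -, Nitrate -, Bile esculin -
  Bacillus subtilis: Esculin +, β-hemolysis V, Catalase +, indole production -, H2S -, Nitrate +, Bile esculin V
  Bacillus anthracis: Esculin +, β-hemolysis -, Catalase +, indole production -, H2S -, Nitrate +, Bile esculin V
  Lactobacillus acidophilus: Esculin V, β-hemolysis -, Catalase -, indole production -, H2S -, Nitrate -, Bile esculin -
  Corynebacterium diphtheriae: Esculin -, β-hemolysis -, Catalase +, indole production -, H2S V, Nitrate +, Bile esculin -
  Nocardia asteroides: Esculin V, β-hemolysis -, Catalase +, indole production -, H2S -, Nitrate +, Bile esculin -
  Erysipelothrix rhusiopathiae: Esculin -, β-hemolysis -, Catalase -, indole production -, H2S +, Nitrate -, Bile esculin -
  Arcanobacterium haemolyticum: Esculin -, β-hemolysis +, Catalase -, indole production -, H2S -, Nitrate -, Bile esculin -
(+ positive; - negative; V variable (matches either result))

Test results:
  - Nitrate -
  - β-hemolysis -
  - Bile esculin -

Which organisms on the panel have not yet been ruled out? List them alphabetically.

β-hemolysis -: excludes Listeria monocytogenes, Bacillus cereus, Arcanobacterium haemolyticum — 7 left.
Bile esculin -: all 7 remaining candidates are consistent.
Nitrate -: excludes Bacillus subtilis, Bacillus anthracis, Corynebacterium diphtheriae, Nocardia asteroides — 3 left.

Corynebacterium jeikeium, Erysipelothrix rhusiopathiae, Lactobacillus acidophilus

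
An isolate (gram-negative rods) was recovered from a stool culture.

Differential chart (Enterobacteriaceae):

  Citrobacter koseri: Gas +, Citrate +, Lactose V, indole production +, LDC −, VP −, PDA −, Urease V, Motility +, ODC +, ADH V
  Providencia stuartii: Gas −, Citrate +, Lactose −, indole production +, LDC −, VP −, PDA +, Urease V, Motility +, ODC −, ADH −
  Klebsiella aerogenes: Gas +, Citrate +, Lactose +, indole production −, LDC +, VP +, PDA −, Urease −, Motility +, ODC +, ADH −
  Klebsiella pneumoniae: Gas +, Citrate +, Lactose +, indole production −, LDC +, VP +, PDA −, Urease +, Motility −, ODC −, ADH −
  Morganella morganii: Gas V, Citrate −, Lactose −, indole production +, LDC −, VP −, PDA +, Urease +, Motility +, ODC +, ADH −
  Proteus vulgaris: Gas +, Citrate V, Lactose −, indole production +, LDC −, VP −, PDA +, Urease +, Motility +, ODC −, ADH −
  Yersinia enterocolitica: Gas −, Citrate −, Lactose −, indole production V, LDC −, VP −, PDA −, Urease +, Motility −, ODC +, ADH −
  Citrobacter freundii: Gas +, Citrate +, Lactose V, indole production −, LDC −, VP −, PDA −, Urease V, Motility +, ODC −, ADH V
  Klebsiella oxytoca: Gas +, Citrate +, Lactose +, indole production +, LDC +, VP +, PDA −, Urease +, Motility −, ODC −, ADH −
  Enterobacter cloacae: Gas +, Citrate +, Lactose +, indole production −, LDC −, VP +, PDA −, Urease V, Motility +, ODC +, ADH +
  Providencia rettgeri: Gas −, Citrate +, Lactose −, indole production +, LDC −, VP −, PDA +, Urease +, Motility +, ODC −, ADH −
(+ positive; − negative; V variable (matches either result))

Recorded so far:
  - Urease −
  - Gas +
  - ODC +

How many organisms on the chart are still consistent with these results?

3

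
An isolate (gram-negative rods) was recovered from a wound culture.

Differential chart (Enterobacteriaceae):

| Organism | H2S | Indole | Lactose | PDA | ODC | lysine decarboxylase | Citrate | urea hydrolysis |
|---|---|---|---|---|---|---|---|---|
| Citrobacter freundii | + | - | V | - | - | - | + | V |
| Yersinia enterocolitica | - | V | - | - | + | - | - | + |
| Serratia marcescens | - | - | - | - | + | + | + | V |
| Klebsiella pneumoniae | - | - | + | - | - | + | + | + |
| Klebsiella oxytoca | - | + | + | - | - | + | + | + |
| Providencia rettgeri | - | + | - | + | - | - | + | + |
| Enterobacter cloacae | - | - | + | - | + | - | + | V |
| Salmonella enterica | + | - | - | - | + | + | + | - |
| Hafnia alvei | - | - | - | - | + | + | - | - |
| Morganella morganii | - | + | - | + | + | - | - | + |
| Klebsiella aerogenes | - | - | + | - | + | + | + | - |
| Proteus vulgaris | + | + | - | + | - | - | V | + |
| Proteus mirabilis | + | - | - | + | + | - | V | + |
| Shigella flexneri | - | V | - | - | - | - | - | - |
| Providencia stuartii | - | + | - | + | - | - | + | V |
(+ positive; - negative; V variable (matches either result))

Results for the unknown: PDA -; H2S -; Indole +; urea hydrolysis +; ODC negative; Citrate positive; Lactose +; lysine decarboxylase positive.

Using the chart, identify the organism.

ODC -: excludes 8 organisms — 7 left.
Indole +: excludes Citrobacter freundii, Klebsiella pneumoniae — 5 left.
Citrate +: excludes Shigella flexneri — 4 left.
PDA -: excludes Providencia rettgeri, Proteus vulgaris, Providencia stuartii — 1 left.
urea hydrolysis +: the one remaining candidate is consistent.
Lactose +: the one remaining candidate is consistent.
lysine decarboxylase +: the one remaining candidate is consistent.
H2S -: the one remaining candidate is consistent.

Klebsiella oxytoca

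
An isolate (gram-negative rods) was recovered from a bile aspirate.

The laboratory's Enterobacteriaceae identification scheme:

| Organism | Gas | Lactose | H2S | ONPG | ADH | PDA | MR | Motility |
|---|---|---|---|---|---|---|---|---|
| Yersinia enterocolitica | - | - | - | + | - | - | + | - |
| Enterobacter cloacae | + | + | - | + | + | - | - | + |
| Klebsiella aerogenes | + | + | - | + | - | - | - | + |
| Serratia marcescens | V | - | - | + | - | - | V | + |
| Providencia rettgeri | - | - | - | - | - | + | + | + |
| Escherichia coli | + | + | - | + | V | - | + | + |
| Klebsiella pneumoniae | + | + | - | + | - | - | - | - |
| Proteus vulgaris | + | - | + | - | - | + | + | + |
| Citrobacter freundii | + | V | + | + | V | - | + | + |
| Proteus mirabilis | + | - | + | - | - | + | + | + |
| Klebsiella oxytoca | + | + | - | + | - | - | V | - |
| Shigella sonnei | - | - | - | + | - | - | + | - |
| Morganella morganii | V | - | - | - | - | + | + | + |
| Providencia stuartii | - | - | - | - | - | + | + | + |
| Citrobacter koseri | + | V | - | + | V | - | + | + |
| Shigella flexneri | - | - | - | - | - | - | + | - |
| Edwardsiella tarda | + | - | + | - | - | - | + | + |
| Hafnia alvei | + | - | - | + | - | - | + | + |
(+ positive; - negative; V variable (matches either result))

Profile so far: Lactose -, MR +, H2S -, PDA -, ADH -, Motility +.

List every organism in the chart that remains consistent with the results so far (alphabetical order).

Citrobacter koseri, Hafnia alvei, Serratia marcescens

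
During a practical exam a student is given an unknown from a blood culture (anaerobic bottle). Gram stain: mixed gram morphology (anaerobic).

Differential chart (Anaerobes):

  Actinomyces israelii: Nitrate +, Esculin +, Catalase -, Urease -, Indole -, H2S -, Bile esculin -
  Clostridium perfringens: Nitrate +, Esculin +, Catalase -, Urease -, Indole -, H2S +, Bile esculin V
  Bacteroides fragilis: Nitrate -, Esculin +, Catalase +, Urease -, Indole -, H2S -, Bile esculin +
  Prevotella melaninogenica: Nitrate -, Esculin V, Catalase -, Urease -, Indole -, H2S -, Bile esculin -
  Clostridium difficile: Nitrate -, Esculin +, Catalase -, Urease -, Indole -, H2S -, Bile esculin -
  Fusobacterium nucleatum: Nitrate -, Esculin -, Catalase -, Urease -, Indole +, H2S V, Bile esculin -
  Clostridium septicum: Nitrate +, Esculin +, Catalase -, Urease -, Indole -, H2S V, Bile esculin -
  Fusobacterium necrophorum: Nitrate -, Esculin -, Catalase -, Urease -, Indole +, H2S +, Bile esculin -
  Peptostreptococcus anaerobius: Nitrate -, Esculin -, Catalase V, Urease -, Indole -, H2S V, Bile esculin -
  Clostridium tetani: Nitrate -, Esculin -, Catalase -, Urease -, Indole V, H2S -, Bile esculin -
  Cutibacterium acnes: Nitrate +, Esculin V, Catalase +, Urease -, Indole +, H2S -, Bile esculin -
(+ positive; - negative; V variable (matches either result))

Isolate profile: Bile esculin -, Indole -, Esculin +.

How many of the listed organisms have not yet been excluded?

5

Esculin +: excludes Fusobacterium nucleatum, Fusobacterium necrophorum, Peptostreptococcus anaerobius, Clostridium tetani — 7 left.
Indole -: excludes Cutibacterium acnes — 6 left.
Bile esculin -: excludes Bacteroides fragilis — 5 left.
Still consistent: Actinomyces israelii, Clostridium difficile, Clostridium perfringens, Clostridium septicum, Prevotella melaninogenica.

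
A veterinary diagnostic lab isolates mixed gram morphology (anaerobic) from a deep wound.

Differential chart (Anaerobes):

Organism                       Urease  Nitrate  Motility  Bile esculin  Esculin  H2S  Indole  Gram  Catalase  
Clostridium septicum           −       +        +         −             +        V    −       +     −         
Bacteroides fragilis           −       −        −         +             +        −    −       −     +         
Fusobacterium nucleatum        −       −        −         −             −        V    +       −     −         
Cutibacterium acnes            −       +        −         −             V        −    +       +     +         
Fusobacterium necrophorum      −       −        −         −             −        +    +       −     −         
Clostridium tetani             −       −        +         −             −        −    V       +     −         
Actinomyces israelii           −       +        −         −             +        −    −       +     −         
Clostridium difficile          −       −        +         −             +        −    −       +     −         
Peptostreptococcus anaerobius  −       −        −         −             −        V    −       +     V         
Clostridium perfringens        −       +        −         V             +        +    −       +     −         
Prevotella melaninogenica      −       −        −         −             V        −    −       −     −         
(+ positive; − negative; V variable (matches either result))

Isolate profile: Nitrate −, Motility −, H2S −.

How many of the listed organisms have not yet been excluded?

Nitrate −: excludes Clostridium septicum, Cutibacterium acnes, Actinomyces israelii, Clostridium perfringens — 7 left.
H2S −: excludes Fusobacterium necrophorum — 6 left.
Motility −: excludes Clostridium tetani, Clostridium difficile — 4 left.
Still consistent: Bacteroides fragilis, Fusobacterium nucleatum, Peptostreptococcus anaerobius, Prevotella melaninogenica.

4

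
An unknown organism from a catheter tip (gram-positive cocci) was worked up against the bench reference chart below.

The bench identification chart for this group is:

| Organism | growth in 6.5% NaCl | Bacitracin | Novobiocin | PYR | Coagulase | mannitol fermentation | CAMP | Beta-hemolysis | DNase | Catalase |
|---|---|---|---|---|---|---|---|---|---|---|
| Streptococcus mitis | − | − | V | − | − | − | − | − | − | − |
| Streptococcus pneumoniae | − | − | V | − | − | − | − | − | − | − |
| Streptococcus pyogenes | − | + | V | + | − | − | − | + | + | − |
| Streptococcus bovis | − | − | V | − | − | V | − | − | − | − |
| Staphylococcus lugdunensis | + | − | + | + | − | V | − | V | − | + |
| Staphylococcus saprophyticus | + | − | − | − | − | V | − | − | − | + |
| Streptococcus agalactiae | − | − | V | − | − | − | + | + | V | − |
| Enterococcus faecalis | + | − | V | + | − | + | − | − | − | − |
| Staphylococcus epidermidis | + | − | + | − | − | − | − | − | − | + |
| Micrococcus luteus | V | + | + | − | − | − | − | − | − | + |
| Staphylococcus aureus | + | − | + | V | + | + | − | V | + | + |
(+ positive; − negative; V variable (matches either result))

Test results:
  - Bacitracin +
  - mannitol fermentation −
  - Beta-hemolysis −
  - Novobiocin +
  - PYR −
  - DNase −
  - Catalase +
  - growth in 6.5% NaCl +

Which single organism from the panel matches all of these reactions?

PYR −: excludes Streptococcus pyogenes, Staphylococcus lugdunensis, Enterococcus faecalis — 8 left.
growth in 6.5% NaCl +: excludes Streptococcus mitis, Streptococcus pneumoniae, Streptococcus bovis, Streptococcus agalactiae — 4 left.
Bacitracin +: excludes Staphylococcus saprophyticus, Staphylococcus epidermidis, Staphylococcus aureus — 1 left.
Catalase +: the one remaining candidate is consistent.
DNase −: the one remaining candidate is consistent.
mannitol fermentation −: the one remaining candidate is consistent.
Novobiocin +: the one remaining candidate is consistent.
Beta-hemolysis −: the one remaining candidate is consistent.

Micrococcus luteus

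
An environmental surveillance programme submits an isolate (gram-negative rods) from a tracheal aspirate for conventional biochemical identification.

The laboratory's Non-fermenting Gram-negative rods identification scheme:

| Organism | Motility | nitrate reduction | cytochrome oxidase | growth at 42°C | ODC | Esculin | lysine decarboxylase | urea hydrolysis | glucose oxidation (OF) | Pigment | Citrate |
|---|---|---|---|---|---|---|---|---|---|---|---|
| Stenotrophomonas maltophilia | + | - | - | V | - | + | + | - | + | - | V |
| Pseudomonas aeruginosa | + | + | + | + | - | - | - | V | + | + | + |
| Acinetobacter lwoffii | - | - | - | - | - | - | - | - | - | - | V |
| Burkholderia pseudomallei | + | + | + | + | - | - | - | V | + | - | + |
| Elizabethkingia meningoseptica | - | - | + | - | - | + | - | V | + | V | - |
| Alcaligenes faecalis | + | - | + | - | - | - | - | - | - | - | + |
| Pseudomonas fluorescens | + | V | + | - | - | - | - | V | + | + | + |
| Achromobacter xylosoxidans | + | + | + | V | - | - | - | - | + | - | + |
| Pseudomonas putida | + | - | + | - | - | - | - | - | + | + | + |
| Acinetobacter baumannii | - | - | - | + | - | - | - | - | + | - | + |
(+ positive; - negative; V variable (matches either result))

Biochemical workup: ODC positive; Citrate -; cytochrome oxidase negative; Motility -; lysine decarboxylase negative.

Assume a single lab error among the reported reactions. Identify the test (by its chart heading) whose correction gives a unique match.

ODC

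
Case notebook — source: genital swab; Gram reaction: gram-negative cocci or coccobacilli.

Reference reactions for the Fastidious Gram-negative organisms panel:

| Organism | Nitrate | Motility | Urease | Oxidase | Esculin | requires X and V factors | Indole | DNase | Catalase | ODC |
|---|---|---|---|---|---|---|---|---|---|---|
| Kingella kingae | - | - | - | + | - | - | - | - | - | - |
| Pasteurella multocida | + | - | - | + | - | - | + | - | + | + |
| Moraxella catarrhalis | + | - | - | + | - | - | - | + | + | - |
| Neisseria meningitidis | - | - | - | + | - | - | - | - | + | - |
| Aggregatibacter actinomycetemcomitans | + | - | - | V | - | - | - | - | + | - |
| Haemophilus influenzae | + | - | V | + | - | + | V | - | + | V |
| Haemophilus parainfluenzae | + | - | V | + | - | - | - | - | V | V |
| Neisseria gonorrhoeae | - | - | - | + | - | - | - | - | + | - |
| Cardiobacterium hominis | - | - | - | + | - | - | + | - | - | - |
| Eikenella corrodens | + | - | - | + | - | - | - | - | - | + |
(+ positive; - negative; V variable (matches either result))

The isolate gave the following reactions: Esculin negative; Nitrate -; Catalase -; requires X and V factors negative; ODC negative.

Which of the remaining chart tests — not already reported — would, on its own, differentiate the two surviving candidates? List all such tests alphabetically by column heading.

Indole

ODC -: excludes Pasteurella multocida, Eikenella corrodens — 8 left.
Catalase -: excludes 5 organisms — 3 left.
requires X and V factors -: all 3 remaining candidates are consistent.
Esculin -: all 3 remaining candidates are consistent.
Nitrate -: excludes Haemophilus parainfluenzae — 2 left.
Two candidates remain: Cardiobacterium hominis and Kingella kingae.
  Motility: - vs - — same for both, does not separate.
  Urease: - vs - — same for both, does not separate.
  Oxidase: + vs + — same for both, does not separate.
  Indole: Cardiobacterium hominis +, Kingella kingae - — discriminates.
  DNase: - vs - — same for both, does not separate.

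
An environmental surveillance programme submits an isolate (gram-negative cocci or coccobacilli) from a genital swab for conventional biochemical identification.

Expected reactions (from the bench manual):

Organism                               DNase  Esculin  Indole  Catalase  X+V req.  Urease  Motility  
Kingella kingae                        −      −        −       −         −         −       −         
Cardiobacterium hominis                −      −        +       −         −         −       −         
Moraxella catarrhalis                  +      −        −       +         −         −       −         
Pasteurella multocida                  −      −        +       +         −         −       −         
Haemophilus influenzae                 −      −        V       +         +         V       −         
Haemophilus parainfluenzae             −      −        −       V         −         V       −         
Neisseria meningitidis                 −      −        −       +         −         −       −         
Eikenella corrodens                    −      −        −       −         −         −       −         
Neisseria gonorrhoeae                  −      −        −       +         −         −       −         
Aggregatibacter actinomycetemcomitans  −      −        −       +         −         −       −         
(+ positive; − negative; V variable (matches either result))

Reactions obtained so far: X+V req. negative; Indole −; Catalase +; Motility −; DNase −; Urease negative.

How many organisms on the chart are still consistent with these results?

DNase −: excludes Moraxella catarrhalis — 9 left.
Indole −: excludes Cardiobacterium hominis, Pasteurella multocida — 7 left.
Urease −: all 7 remaining candidates are consistent.
Motility −: all 7 remaining candidates are consistent.
X+V req. −: excludes Haemophilus influenzae — 6 left.
Catalase +: excludes Kingella kingae, Eikenella corrodens — 4 left.
Still consistent: Aggregatibacter actinomycetemcomitans, Haemophilus parainfluenzae, Neisseria gonorrhoeae, Neisseria meningitidis.

4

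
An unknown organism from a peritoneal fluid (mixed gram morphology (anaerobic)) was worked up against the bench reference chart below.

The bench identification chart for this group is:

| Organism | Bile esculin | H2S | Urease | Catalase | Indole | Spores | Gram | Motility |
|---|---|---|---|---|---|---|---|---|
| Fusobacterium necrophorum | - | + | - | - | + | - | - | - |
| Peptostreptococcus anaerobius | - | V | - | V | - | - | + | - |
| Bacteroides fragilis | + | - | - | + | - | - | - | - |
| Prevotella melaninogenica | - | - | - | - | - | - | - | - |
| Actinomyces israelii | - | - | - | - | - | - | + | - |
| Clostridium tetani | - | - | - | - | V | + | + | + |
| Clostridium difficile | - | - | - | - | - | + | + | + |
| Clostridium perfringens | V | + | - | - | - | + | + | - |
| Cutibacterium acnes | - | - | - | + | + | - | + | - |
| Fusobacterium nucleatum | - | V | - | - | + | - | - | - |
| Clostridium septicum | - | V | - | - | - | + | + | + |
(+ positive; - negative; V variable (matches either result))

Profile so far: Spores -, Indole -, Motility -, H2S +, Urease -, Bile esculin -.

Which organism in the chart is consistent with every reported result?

Spores -: excludes Clostridium tetani, Clostridium difficile, Clostridium perfringens, Clostridium septicum — 7 left.
Urease -: all 7 remaining candidates are consistent.
Bile esculin -: excludes Bacteroides fragilis — 6 left.
H2S +: excludes Prevotella melaninogenica, Actinomyces israelii, Cutibacterium acnes — 3 left.
Indole -: excludes Fusobacterium necrophorum, Fusobacterium nucleatum — 1 left.
Motility -: the one remaining candidate is consistent.

Peptostreptococcus anaerobius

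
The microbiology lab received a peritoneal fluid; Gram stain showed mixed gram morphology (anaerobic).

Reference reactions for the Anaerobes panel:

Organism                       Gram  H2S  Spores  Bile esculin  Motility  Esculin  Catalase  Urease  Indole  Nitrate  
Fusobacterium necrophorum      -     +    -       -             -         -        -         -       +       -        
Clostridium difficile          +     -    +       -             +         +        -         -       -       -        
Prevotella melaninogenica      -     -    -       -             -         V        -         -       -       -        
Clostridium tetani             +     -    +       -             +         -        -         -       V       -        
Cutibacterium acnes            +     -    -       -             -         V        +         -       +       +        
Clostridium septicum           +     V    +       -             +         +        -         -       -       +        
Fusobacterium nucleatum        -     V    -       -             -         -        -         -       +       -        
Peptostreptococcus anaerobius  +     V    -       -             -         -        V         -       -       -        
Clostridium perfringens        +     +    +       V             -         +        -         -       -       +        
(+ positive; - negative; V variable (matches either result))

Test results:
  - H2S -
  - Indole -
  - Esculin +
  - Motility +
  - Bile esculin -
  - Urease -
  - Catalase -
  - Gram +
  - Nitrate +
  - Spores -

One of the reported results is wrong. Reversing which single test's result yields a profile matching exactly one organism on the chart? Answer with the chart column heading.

Spores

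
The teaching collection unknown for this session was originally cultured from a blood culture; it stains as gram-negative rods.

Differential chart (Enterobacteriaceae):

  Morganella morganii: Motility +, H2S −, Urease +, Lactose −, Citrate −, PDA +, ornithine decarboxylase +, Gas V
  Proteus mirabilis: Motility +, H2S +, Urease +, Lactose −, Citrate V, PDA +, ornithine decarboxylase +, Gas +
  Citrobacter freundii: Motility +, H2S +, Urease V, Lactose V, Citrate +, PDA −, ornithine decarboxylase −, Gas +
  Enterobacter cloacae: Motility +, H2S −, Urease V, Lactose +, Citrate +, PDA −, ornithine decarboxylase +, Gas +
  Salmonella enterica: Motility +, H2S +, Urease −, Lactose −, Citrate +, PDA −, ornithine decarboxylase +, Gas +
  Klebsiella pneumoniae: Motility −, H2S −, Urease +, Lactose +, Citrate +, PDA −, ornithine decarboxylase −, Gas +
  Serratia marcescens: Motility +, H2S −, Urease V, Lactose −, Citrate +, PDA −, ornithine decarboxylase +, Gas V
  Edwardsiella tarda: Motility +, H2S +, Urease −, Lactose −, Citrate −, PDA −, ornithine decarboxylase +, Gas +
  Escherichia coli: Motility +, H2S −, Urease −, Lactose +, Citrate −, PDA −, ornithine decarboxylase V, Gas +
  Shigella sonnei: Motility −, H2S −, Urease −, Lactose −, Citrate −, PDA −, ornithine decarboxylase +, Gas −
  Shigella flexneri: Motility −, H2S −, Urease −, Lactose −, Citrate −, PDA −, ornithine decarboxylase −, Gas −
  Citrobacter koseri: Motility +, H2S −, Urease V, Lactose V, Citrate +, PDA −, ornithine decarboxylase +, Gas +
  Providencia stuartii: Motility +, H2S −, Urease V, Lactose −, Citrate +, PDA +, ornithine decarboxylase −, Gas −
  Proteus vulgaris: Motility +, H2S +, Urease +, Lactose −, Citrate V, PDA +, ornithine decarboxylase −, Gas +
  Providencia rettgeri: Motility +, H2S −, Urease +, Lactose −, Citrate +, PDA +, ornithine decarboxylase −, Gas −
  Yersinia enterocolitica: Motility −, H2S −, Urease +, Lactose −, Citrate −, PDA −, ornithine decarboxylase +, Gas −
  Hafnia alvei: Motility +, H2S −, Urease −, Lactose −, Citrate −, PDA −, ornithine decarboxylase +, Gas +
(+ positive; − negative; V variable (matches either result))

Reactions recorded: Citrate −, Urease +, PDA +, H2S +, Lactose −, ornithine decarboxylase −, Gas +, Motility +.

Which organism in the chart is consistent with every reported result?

H2S +: excludes 12 organisms — 5 left.
Motility +: all 5 remaining candidates are consistent.
Citrate −: excludes Citrobacter freundii, Salmonella enterica — 3 left.
ornithine decarboxylase −: excludes Proteus mirabilis, Edwardsiella tarda — 1 left.
Urease +: the one remaining candidate is consistent.
Lactose −: the one remaining candidate is consistent.
PDA +: the one remaining candidate is consistent.
Gas +: the one remaining candidate is consistent.

Proteus vulgaris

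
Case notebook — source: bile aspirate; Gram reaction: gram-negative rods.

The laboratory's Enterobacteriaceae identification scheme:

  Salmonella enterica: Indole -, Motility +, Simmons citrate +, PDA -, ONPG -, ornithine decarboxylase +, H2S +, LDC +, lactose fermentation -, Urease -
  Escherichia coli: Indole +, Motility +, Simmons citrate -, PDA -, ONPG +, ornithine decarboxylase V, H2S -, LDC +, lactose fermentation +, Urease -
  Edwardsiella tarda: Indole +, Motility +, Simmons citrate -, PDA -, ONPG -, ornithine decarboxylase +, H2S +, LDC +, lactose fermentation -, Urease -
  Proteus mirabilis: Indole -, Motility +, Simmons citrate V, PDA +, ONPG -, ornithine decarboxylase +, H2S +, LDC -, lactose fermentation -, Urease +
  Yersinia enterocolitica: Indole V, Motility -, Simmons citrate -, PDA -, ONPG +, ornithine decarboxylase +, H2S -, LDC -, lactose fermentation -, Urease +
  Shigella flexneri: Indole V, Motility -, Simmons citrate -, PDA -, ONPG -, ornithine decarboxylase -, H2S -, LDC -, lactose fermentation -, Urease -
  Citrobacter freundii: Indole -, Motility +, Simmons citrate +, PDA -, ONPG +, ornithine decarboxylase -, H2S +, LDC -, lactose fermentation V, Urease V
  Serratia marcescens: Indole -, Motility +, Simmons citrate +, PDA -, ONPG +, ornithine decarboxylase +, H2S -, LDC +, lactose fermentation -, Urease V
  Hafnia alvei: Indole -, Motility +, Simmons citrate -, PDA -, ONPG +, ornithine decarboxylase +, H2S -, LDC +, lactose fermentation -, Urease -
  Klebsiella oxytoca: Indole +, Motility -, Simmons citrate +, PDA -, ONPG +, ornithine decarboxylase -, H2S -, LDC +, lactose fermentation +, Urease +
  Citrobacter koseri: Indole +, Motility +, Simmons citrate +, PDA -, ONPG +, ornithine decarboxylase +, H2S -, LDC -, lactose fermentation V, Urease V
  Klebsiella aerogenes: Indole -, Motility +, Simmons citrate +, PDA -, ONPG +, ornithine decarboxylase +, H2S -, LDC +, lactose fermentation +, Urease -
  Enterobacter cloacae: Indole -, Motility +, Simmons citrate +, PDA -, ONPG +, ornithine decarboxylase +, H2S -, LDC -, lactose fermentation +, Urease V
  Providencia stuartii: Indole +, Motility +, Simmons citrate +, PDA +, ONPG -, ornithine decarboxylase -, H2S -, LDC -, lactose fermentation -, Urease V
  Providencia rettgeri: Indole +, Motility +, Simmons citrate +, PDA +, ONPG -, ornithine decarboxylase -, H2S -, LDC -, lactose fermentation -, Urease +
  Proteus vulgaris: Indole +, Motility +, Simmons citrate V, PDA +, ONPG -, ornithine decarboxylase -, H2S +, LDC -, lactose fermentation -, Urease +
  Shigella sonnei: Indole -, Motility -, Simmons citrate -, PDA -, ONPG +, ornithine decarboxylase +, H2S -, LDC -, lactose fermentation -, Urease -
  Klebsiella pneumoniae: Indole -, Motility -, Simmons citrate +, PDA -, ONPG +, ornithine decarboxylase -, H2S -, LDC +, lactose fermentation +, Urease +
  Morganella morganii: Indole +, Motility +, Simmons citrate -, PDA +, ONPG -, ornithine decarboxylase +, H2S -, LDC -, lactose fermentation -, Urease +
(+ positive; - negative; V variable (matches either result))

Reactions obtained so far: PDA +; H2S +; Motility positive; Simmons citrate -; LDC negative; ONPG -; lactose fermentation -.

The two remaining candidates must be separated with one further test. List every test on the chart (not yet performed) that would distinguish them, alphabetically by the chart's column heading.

Indole, ornithine decarboxylase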